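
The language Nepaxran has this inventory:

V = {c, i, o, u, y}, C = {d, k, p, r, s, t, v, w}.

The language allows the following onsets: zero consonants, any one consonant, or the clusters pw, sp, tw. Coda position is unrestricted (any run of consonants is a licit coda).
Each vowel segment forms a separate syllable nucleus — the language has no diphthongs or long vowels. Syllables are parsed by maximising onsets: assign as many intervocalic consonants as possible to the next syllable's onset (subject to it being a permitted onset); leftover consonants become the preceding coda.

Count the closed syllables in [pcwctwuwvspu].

1

Nuclei (vowels): c, c, u, u → 4 syllables.
V1 /c/ – V2 /c/: just /w/ — single C goes to the following onset.
V2 /c/ – V3 /u/: /tw/ is a licit onset in full, so it all attaches to the next syllable.
V3 /u/ – V4 /u/: /wvsp/; trying suffixes from longest down, /sp/ is the first permitted one, so coda /wv/ | onset /sp/.
Putting it together: pc.wc.twuwv.spu.
Classifying each syllable: /pc/ (open), /wc/ (open), /twuwv/ (closed), /spu/ (open).
Closed syllables: 1.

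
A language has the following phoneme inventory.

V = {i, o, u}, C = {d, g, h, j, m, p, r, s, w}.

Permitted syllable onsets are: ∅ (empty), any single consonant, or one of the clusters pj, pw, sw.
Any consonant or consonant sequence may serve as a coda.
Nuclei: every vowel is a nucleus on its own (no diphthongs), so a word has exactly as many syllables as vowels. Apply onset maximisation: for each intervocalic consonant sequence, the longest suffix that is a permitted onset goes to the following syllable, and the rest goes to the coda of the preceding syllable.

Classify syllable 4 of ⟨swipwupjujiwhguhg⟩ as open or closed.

Vowels present: i, u, u, i, u; each is a nucleus, giving 5 syllables.
V1 /i/ – V2 /u/: cluster /pw/ — /pw/ is itself a permitted onset, so the whole cluster goes right; preceding coda = ∅.
V2 /u/ – V3 /u/: /pj/ — entire cluster is a permitted onset → onset /pj/, coda ∅.
V3 /u/ – V4 /i/: /j/ is a single consonant, so it becomes the next onset.
V4 /i/ – V5 /u/: /whg/ splits as /wh/ + /g/ (/g/ is the longest suffix that is a licit onset).
Putting it together: swi.pwu.pju.jiwh.guhg.
Syllable 4 is /jiwh/ with coda /wh/, so it is closed.

closed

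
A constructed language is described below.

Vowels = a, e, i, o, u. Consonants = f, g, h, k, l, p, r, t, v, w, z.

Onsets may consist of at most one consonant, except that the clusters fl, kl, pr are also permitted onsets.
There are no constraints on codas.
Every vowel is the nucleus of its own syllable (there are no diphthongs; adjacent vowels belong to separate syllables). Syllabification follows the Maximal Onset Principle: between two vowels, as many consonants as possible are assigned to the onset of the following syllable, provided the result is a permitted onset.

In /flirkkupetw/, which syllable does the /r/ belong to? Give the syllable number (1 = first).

1

The vowels are i, u, e — 3 nuclei, so 3 syllables.
σ1/σ2 boundary: /rkk/ splits as /rk/ + /k/ (/k/ is the longest suffix that is a licit onset).
σ2/σ3 boundary: just /p/ — single C goes to the following onset.
Syllabification: flirk.ku.petw.
The /r/ is in the coda of syllable 1 (/flirk/).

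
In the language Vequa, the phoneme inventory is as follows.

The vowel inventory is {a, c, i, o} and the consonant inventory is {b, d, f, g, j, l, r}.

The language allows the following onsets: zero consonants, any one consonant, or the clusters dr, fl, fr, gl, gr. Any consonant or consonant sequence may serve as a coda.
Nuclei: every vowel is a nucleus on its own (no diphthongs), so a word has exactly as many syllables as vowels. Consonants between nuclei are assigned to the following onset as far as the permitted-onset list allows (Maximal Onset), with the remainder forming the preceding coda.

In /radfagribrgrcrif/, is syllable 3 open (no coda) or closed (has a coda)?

closed

Vowels present: a, a, i, c, i; each is a nucleus, giving 5 syllables.
V1 /a/ – V2 /a/: /df/ splits as /d/ + /f/ (/f/ is the longest suffix that is a licit onset).
V2 /a/ – V3 /i/: /gr/ is a licit onset in full, so it all attaches to the next syllable.
V3 /i/ – V4 /c/: /brgr/ splits as /br/ + /gr/ (/gr/ is the longest suffix that is a licit onset).
V4 /c/ – V5 /i/: /r/ → onset of the next syllable (single consonants are always licit onsets).
Putting it together: rad.fa.gribr.grc.rif.
Syllable 3 is /gribr/ with coda /br/, so it is closed.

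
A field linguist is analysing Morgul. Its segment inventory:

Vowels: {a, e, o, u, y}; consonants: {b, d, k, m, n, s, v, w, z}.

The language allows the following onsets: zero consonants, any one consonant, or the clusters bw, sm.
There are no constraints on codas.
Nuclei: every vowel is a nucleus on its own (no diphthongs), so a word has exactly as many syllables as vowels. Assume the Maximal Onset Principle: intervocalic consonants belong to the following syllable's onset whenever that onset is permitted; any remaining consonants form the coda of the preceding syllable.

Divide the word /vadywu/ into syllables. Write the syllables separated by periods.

va.dy.wu

Nuclei (vowels): a, y, u → 3 syllables.
V1 /a/ – V2 /y/: just /d/ — single C goes to the following onset.
V2 /y/ – V3 /u/: just /w/ — single C goes to the following onset.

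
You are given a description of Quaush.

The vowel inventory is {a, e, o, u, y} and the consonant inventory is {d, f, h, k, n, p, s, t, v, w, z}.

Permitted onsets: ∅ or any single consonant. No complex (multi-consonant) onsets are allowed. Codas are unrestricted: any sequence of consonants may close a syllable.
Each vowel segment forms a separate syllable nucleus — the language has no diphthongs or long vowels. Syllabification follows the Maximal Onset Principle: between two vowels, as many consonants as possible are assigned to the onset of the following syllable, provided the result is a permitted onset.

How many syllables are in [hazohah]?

3

The vowels are a, o, a — 3 nuclei, so 3 syllables.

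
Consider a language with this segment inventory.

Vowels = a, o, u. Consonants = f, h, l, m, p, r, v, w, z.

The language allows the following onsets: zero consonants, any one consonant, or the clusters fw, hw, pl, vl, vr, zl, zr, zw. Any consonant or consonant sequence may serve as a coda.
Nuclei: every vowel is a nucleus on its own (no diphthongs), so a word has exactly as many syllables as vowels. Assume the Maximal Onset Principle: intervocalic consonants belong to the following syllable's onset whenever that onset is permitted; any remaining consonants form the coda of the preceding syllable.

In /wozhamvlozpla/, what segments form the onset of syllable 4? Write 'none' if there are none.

pl

Vowels present: o, a, o, a; each is a nucleus, giving 4 syllables.
V1 /o/ – V2 /a/: /zh/; trying suffixes from longest down, /h/ is the first permitted one, so coda /z/ | onset /h/.
V2 /a/ – V3 /o/: /mvl/ splits as /m/ + /vl/ (/vl/ is the longest suffix that is a licit onset).
V3 /o/ – V4 /a/: /zpl/; trying suffixes from longest down, /pl/ is the first permitted one, so coda /z/ | onset /pl/.
Syllabification: woz.ham.vloz.pla.
Syllable 4 is /pla/: onset /pl/, nucleus /a/, coda ∅.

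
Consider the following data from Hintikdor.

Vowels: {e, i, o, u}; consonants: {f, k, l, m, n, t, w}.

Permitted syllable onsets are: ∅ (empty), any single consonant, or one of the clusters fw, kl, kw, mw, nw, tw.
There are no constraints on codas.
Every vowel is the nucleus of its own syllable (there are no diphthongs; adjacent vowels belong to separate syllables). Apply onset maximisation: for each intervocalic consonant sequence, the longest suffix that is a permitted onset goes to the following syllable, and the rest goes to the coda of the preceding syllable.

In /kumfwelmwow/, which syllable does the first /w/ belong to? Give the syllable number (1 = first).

Vowels present: u, e, o; each is a nucleus, giving 3 syllables.
σ1/σ2 boundary: /mfw/; trying suffixes from longest down, /fw/ is the first permitted one, so coda /m/ | onset /fw/.
σ2/σ3 boundary: cluster /lmw/ — the longest permitted-onset suffix is /mw/; onset = /mw/, preceding coda = /l/.
Putting it together: kum.fwel.mwow.
The first /w/ is in the onset of syllable 2 (/fwel/).

2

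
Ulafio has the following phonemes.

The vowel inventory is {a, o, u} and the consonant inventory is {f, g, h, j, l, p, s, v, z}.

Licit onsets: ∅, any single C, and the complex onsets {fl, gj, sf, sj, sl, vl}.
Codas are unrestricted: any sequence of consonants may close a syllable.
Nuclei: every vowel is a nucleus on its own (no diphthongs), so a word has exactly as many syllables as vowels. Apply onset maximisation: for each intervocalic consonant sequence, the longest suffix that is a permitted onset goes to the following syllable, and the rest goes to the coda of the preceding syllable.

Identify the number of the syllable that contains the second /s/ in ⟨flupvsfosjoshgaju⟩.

The vowels are u, o, o, a, u — 5 nuclei, so 5 syllables.
/u…o/ gap (V1→V2): /pvsf/; trying suffixes from longest down, /sf/ is the first permitted one, so coda /pv/ | onset /sf/.
/o…o/ gap (V2→V3): /sj/ — entire cluster is a permitted onset → onset /sj/, coda ∅.
/o…a/ gap (V3→V4): /shg/; trying suffixes from longest down, /g/ is the first permitted one, so coda /sh/ | onset /g/.
/a…u/ gap (V4→V5): /j/ → onset of the next syllable (single consonants are always licit onsets).
So the parse is flupv.sfo.sjosh.ga.ju.
The second /s/ is in the onset of syllable 3 (/sjosh/).

3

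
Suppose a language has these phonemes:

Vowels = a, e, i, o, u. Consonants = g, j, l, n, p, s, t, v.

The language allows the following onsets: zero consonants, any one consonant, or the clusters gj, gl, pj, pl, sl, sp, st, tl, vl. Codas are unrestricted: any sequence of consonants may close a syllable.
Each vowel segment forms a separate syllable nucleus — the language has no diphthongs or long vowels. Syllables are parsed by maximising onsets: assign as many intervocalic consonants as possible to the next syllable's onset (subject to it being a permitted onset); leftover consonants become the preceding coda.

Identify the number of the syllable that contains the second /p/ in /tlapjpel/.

2

Nuclei (vowels): a, e → 2 syllables.
/a…e/ gap (V1→V2): /pjp/ splits as /pj/ + /p/ (/p/ is the longest suffix that is a licit onset).
Syllabification: tlapj.pel.
The second /p/ is in the onset of syllable 2 (/pel/).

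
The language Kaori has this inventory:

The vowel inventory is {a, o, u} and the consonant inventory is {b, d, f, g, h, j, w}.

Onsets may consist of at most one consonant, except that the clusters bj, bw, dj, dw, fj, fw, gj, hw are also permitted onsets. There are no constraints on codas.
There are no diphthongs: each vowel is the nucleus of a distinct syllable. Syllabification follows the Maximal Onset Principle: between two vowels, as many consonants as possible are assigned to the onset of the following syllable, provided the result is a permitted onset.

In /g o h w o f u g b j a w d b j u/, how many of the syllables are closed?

Nuclei (vowels): o, o, u, a, u → 5 syllables.
σ1/σ2 boundary: /hw/ — entire cluster is a permitted onset → onset /hw/, coda ∅.
σ2/σ3 boundary: /f/ is a single consonant, so it becomes the next onset.
σ3/σ4 boundary: /gbj/ — longest licit onset from the right is /bj/, leaving /g/ as coda.
σ4/σ5 boundary: /wdbj/ splits as /wd/ + /bj/ (/bj/ is the longest suffix that is a licit onset).
So the parse is go.hwo.fug.bjawd.bju.
Classifying each syllable: /go/ (open), /hwo/ (open), /fug/ (closed), /bjawd/ (closed), /bju/ (open).
Closed syllables: 2.

2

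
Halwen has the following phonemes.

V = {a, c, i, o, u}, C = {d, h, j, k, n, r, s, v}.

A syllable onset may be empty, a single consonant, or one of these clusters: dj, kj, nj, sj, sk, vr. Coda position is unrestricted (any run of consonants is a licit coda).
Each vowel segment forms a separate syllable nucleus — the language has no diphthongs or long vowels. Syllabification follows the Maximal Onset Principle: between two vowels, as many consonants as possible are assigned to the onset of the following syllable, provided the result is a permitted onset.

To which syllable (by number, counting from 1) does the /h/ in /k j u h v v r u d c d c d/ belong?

1

Nuclei (vowels): u, u, c, c → 4 syllables.
V1 /u/ – V2 /u/: /hvvr/; trying suffixes from longest down, /vr/ is the first permitted one, so coda /hv/ | onset /vr/.
V2 /u/ – V3 /c/: /d/ → onset of the next syllable (single consonants are always licit onsets).
V3 /c/ – V4 /c/: /d/ → onset of the next syllable (single consonants are always licit onsets).
So the parse is kjuhv.vru.dc.dcd.
The /h/ is in the coda of syllable 1 (/kjuhv/).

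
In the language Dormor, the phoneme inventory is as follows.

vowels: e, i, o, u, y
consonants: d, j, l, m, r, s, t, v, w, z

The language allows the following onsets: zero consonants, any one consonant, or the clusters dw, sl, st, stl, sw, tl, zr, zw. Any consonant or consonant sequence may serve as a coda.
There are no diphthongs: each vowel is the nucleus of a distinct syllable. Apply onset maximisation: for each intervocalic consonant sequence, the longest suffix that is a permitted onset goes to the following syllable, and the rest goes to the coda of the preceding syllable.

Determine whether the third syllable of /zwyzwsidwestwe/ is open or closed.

Nuclei (vowels): y, i, e, e → 4 syllables.
/y…i/ gap (V1→V2): /zws/ splits as /zw/ + /s/ (/s/ is the longest suffix that is a licit onset).
/i…e/ gap (V2→V3): cluster /dw/ — /dw/ is itself a permitted onset, so the whole cluster goes right; preceding coda = ∅.
/e…e/ gap (V3→V4): cluster /stw/ — the longest permitted-onset suffix is /w/; onset = /w/, preceding coda = /st/.
Syllabification: zwyzw.si.dwest.we.
Syllable 3 is /dwest/ with coda /st/, so it is closed.

closed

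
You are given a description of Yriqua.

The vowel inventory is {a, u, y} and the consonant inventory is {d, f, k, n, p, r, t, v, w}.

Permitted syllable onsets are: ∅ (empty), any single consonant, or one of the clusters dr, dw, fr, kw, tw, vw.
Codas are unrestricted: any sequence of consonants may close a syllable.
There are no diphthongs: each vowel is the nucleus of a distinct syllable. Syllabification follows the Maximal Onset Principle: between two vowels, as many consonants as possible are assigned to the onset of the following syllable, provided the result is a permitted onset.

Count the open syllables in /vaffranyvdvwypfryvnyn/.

The vowels are a, a, y, y, y, y — 6 nuclei, so 6 syllables.
/a…a/ gap (V1→V2): /ffr/ splits as /f/ + /fr/ (/fr/ is the longest suffix that is a licit onset).
/a…y/ gap (V2→V3): just /n/ — single C goes to the following onset.
/y…y/ gap (V3→V4): /vdvw/; trying suffixes from longest down, /vw/ is the first permitted one, so coda /vd/ | onset /vw/.
/y…y/ gap (V4→V5): cluster /pfr/ — the longest permitted-onset suffix is /fr/; onset = /fr/, preceding coda = /p/.
/y…y/ gap (V5→V6): cluster /vn/ — the longest permitted-onset suffix is /n/; onset = /n/, preceding coda = /v/.
Result: vaf.fra.nyvd.vwyp.fryv.nyn.
Classifying each syllable: /vaf/ (closed), /fra/ (open), /nyvd/ (closed), /vwyp/ (closed), /fryv/ (closed), /nyn/ (closed).
Open syllables: 1.

1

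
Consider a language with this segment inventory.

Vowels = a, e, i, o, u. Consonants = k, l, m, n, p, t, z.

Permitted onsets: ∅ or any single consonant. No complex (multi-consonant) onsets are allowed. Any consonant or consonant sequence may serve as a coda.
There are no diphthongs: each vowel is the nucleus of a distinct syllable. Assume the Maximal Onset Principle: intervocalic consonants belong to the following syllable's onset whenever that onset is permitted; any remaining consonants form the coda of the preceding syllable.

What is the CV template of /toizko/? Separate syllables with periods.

Nuclei (vowels): o, i, o → 3 syllables.
Between /o/ (V1) and /i/ (V2): nothing intervenes; syllable break is V.V.
Between /i/ (V2) and /o/ (V3): /zk/ splits as /z/ + /k/ (/k/ is the longest suffix that is a licit onset).
Putting it together: to.iz.ko.
Mapping each syllable to C/V: /to/ → CV, /iz/ → VC, /ko/ → CV.

CV.VC.CV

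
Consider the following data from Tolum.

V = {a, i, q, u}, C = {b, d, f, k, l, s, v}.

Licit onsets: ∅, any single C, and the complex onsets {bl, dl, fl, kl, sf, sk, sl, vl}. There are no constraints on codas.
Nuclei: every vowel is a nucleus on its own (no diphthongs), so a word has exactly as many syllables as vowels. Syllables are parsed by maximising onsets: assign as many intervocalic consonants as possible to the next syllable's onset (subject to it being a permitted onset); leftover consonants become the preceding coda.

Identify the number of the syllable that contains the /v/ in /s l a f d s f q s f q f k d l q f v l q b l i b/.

Nuclei (vowels): a, q, q, q, q, i → 6 syllables.
/a…q/ gap (V1→V2): /fdsf/; trying suffixes from longest down, /sf/ is the first permitted one, so coda /fd/ | onset /sf/.
/q…q/ gap (V2→V3): cluster /sf/ — /sf/ is itself a permitted onset, so the whole cluster goes right; preceding coda = ∅.
/q…q/ gap (V3→V4): /fkdl/; trying suffixes from longest down, /dl/ is the first permitted one, so coda /fk/ | onset /dl/.
/q…q/ gap (V4→V5): /fvl/ splits as /f/ + /vl/ (/vl/ is the longest suffix that is a licit onset).
/q…i/ gap (V5→V6): cluster /bl/ — /bl/ is itself a permitted onset, so the whole cluster goes right; preceding coda = ∅.
Result: slafd.sfq.sfqfk.dlqf.vlq.blib.
The /v/ is in the onset of syllable 5 (/vlq/).

5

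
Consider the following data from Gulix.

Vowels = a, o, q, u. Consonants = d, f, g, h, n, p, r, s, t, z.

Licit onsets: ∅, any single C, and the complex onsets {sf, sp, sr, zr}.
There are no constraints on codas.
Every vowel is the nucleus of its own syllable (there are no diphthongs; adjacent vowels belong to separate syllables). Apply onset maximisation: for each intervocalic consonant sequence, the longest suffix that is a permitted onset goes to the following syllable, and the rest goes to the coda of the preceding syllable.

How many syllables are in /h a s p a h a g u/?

4

The vowels are a, a, a, u — 4 nuclei, so 4 syllables.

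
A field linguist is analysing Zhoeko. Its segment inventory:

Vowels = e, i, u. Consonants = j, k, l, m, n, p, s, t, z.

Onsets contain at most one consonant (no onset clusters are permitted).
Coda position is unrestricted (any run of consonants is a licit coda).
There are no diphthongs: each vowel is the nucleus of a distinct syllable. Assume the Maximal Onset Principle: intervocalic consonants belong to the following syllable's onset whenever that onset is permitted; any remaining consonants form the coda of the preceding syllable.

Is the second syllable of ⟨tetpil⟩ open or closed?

Vowels present: e, i; each is a nucleus, giving 2 syllables.
V1 /e/ – V2 /i/: /tp/; trying suffixes from longest down, /p/ is the first permitted one, so coda /t/ | onset /p/.
Syllabification: tet.pil.
Syllable 2 is /pil/ with coda /l/, so it is closed.

closed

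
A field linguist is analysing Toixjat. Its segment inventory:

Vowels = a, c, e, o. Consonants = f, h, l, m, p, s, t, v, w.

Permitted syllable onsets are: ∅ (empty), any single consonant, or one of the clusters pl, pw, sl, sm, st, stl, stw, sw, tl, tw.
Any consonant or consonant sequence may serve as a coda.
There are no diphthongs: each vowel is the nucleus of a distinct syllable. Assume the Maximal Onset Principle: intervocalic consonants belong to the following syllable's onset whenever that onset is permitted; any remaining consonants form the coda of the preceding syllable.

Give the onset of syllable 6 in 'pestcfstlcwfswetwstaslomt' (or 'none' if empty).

sl

Nuclei (vowels): e, c, c, e, a, o → 6 syllables.
/e…c/ gap (V1→V2): /st/ — entire cluster is a permitted onset → onset /st/, coda ∅.
/c…c/ gap (V2→V3): /fstl/; trying suffixes from longest down, /stl/ is the first permitted one, so coda /f/ | onset /stl/.
/c…e/ gap (V3→V4): /wfsw/ splits as /wf/ + /sw/ (/sw/ is the longest suffix that is a licit onset).
/e…a/ gap (V4→V5): /twst/ splits as /tw/ + /st/ (/st/ is the longest suffix that is a licit onset).
/a…o/ gap (V5→V6): cluster /sl/ — /sl/ is itself a permitted onset, so the whole cluster goes right; preceding coda = ∅.
Putting it together: pe.stcf.stlcwf.swetw.sta.slomt.
Syllable 6 is /slomt/: onset /sl/, nucleus /o/, coda /mt/.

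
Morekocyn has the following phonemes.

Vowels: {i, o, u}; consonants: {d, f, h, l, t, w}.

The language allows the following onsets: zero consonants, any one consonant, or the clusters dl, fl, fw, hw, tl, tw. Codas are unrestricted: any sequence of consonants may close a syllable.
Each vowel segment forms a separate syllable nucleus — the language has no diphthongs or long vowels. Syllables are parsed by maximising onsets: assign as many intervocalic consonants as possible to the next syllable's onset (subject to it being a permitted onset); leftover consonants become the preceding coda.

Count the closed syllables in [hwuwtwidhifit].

Vowels present: u, i, i, i; each is a nucleus, giving 4 syllables.
V1 /u/ – V2 /i/: /wtw/ splits as /w/ + /tw/ (/tw/ is the longest suffix that is a licit onset).
V2 /i/ – V3 /i/: /dh/; trying suffixes from longest down, /h/ is the first permitted one, so coda /d/ | onset /h/.
V3 /i/ – V4 /i/: /f/ is a single consonant, so it becomes the next onset.
Result: hwuw.twid.hi.fit.
Classifying each syllable: /hwuw/ (closed), /twid/ (closed), /hi/ (open), /fit/ (closed).
Closed syllables: 3.

3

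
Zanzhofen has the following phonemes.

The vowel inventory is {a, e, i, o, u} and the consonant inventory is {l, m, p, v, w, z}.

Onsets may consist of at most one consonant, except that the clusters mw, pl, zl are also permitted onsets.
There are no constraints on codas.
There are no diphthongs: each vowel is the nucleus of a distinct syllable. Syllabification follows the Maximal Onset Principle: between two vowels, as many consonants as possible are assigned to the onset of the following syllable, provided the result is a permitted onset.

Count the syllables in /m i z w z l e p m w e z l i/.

The vowels are i, e, e, i — 4 nuclei, so 4 syllables.

4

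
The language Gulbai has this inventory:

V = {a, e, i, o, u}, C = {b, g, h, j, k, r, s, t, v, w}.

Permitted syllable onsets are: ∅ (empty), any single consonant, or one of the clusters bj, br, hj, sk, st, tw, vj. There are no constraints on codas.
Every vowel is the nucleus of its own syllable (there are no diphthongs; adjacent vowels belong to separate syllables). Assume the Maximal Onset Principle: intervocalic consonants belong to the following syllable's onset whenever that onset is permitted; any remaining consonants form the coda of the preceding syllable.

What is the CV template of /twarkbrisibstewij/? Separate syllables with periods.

Vowels present: a, i, i, e, i; each is a nucleus, giving 5 syllables.
Between /a/ (V1) and /i/ (V2): /rkbr/ — longest licit onset from the right is /br/, leaving /rk/ as coda.
Between /i/ (V2) and /i/ (V3): just /s/ — single C goes to the following onset.
Between /i/ (V3) and /e/ (V4): /bst/ — longest licit onset from the right is /st/, leaving /b/ as coda.
Between /e/ (V4) and /i/ (V5): just /w/ — single C goes to the following onset.
Syllabification: twark.bri.sib.ste.wij.
Mapping each syllable to C/V: /twark/ → CCVCC, /bri/ → CCV, /sib/ → CVC, /ste/ → CCV, /wij/ → CVC.

CCVCC.CCV.CVC.CCV.CVC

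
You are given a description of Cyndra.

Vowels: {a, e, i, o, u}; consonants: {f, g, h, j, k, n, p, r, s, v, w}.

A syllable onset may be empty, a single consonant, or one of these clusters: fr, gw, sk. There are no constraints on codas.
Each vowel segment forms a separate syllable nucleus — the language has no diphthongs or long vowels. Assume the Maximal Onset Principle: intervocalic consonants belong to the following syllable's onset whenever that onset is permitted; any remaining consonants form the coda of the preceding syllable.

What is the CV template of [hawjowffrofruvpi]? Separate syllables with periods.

CVC.CVCC.CCV.CCVC.CV

The vowels are a, o, o, u, i — 5 nuclei, so 5 syllables.
σ1/σ2 boundary: cluster /wj/ — the longest permitted-onset suffix is /j/; onset = /j/, preceding coda = /w/.
σ2/σ3 boundary: /wffr/ splits as /wf/ + /fr/ (/fr/ is the longest suffix that is a licit onset).
σ3/σ4 boundary: /fr/ is a licit onset in full, so it all attaches to the next syllable.
σ4/σ5 boundary: /vp/ splits as /v/ + /p/ (/p/ is the longest suffix that is a licit onset).
Putting it together: haw.jowf.fro.fruv.pi.
Mapping each syllable to C/V: /haw/ → CVC, /jowf/ → CVCC, /fro/ → CCV, /fruv/ → CCVC, /pi/ → CV.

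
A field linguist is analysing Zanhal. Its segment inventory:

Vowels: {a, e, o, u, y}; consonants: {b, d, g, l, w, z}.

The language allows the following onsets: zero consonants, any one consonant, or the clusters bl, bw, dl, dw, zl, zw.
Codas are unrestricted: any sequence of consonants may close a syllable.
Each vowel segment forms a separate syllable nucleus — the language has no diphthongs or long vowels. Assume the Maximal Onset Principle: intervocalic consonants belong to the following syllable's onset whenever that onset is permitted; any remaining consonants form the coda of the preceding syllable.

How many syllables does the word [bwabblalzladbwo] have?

4

Nuclei (vowels): a, a, a, o → 4 syllables.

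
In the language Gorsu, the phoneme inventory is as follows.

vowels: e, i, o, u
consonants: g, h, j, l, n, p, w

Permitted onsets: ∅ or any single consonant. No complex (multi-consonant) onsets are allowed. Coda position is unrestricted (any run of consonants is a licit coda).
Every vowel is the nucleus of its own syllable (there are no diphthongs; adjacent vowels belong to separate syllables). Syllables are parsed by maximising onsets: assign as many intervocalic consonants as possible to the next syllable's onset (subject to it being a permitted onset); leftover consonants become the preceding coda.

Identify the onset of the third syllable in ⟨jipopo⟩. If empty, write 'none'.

p

Vowels present: i, o, o; each is a nucleus, giving 3 syllables.
σ1/σ2 boundary: just /p/ — single C goes to the following onset.
σ2/σ3 boundary: /p/ is a single consonant, so it becomes the next onset.
So the parse is ji.po.po.
Syllable 3 is /po/: onset /p/, nucleus /o/, coda ∅.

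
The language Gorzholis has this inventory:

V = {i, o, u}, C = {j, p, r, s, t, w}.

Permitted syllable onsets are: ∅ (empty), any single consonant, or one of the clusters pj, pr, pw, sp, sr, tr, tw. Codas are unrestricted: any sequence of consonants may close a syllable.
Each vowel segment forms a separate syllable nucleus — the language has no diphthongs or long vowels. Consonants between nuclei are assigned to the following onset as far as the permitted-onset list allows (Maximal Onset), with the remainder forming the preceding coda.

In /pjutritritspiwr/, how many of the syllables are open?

Nuclei (vowels): u, i, i, i → 4 syllables.
σ1/σ2 boundary: /tr/ is a licit onset in full, so it all attaches to the next syllable.
σ2/σ3 boundary: /tr/ is a licit onset in full, so it all attaches to the next syllable.
σ3/σ4 boundary: /tsp/ — longest licit onset from the right is /sp/, leaving /t/ as coda.
Putting it together: pju.tri.trit.spiwr.
Classifying each syllable: /pju/ (open), /tri/ (open), /trit/ (closed), /spiwr/ (closed).
Open syllables: 2.

2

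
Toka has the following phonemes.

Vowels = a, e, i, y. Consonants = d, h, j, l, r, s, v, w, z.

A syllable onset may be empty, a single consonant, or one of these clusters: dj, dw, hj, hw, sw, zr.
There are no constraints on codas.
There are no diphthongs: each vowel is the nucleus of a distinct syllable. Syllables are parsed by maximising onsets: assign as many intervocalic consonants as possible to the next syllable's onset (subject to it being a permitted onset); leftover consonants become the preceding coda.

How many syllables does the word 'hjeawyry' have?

4

The vowels are e, a, y, y — 4 nuclei, so 4 syllables.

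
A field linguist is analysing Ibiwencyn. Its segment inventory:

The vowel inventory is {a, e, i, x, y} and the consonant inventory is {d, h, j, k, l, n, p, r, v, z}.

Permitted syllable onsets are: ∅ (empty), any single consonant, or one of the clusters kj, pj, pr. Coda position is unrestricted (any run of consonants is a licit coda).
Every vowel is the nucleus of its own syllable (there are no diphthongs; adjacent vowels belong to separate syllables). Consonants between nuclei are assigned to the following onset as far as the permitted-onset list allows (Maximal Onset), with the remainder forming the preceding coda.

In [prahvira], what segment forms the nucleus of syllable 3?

The vowels are a, i, a — 3 nuclei, so 3 syllables.
The third nucleus (vowel 3 from the left) is /a/.

a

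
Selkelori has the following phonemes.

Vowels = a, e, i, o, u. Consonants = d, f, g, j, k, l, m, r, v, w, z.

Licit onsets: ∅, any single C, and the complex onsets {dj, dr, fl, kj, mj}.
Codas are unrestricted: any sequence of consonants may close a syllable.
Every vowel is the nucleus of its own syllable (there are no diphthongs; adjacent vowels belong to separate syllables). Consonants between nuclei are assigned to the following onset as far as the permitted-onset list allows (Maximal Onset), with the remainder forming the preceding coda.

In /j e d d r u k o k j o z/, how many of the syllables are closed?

2

The vowels are e, u, o, o — 4 nuclei, so 4 syllables.
/e…u/ gap (V1→V2): /ddr/ splits as /d/ + /dr/ (/dr/ is the longest suffix that is a licit onset).
/u…o/ gap (V2→V3): just /k/ — single C goes to the following onset.
/o…o/ gap (V3→V4): cluster /kj/ — /kj/ is itself a permitted onset, so the whole cluster goes right; preceding coda = ∅.
So the parse is jed.dru.ko.kjoz.
Classifying each syllable: /jed/ (closed), /dru/ (open), /ko/ (open), /kjoz/ (closed).
Closed syllables: 2.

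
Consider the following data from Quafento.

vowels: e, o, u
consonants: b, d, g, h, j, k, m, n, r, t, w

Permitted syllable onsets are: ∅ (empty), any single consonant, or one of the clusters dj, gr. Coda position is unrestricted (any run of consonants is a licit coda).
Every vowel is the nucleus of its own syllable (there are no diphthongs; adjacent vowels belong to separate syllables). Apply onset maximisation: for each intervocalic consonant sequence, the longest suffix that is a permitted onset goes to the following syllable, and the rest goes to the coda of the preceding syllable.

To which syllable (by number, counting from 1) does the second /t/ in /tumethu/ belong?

Nuclei (vowels): u, e, u → 3 syllables.
Between /u/ (V1) and /e/ (V2): just /m/ — single C goes to the following onset.
Between /e/ (V2) and /u/ (V3): /th/ splits as /t/ + /h/ (/h/ is the longest suffix that is a licit onset).
So the parse is tu.met.hu.
The second /t/ is in the coda of syllable 2 (/met/).

2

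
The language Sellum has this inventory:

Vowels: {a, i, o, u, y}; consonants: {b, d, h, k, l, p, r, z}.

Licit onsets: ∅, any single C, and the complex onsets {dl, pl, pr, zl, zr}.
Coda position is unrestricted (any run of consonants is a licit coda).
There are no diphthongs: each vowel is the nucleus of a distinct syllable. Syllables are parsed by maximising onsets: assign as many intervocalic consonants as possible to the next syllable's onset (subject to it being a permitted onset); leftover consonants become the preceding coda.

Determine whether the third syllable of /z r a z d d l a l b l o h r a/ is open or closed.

Nuclei (vowels): a, a, o, a → 4 syllables.
Between /a/ (V1) and /a/ (V2): /zddl/ splits as /zd/ + /dl/ (/dl/ is the longest suffix that is a licit onset).
Between /a/ (V2) and /o/ (V3): cluster /lbl/ — the longest permitted-onset suffix is /l/; onset = /l/, preceding coda = /lb/.
Between /o/ (V3) and /a/ (V4): /hr/ splits as /h/ + /r/ (/r/ is the longest suffix that is a licit onset).
Syllabification: zrazd.dlalb.loh.ra.
Syllable 3 is /loh/ with coda /h/, so it is closed.

closed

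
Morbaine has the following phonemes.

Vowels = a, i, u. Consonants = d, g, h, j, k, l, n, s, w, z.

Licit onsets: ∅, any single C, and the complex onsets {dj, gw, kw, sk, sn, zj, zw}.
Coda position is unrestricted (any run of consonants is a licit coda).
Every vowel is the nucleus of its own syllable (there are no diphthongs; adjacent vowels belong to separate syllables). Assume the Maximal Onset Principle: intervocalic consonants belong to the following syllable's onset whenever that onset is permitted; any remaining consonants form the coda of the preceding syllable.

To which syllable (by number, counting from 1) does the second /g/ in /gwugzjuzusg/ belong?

1

Vowels present: u, u, u; each is a nucleus, giving 3 syllables.
σ1/σ2 boundary: /gzj/; trying suffixes from longest down, /zj/ is the first permitted one, so coda /g/ | onset /zj/.
σ2/σ3 boundary: /z/ is a single consonant, so it becomes the next onset.
Putting it together: gwug.zju.zusg.
The second /g/ is in the coda of syllable 1 (/gwug/).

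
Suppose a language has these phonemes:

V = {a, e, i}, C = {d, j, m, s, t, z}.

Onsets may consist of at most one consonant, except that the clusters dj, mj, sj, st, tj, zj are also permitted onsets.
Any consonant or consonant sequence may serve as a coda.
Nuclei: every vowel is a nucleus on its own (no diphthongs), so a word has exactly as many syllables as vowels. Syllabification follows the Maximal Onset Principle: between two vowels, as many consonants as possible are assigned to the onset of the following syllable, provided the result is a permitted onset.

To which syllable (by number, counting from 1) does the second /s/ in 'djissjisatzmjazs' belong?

The vowels are i, i, a, a — 4 nuclei, so 4 syllables.
Between /i/ (V1) and /i/ (V2): /ssj/ splits as /s/ + /sj/ (/sj/ is the longest suffix that is a licit onset).
Between /i/ (V2) and /a/ (V3): /s/ is a single consonant, so it becomes the next onset.
Between /a/ (V3) and /a/ (V4): /tzmj/ splits as /tz/ + /mj/ (/mj/ is the longest suffix that is a licit onset).
Putting it together: djis.sji.satz.mjazs.
The second /s/ is in the onset of syllable 2 (/sji/).

2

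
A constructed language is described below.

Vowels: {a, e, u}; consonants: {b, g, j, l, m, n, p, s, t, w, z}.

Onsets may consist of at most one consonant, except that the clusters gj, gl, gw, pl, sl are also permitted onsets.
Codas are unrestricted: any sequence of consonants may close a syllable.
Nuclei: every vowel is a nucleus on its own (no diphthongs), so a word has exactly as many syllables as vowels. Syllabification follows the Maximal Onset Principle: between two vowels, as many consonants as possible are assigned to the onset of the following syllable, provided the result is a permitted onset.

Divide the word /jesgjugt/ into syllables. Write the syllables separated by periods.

jes.gjugt

The vowels are e, u — 2 nuclei, so 2 syllables.
σ1/σ2 boundary: /sgj/ — longest licit onset from the right is /gj/, leaving /s/ as coda.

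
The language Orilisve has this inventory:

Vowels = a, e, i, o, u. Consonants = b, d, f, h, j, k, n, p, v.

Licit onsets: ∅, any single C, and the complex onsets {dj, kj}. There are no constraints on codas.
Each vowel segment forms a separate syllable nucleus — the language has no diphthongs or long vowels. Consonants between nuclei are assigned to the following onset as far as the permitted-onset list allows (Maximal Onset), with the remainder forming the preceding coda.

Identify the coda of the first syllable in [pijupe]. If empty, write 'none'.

none

Vowels present: i, u, e; each is a nucleus, giving 3 syllables.
σ1/σ2 boundary: just /j/ — single C goes to the following onset.
σ2/σ3 boundary: just /p/ — single C goes to the following onset.
So the parse is pi.ju.pe.
Syllable 1 is /pi/: onset /p/, nucleus /i/, coda ∅.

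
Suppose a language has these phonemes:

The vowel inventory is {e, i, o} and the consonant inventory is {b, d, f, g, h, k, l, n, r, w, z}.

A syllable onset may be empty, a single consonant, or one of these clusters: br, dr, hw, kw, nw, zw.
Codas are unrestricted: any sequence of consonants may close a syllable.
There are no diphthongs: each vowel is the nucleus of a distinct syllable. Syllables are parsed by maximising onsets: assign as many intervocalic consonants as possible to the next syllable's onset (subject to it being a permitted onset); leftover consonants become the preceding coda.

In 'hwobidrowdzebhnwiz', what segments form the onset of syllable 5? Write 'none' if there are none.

nw

Nuclei (vowels): o, i, o, e, i → 5 syllables.
/o…i/ gap (V1→V2): just /b/ — single C goes to the following onset.
/i…o/ gap (V2→V3): /dr/ — entire cluster is a permitted onset → onset /dr/, coda ∅.
/o…e/ gap (V3→V4): cluster /wdz/ — the longest permitted-onset suffix is /z/; onset = /z/, preceding coda = /wd/.
/e…i/ gap (V4→V5): cluster /bhnw/ — the longest permitted-onset suffix is /nw/; onset = /nw/, preceding coda = /bh/.
Putting it together: hwo.bi.drowd.zebh.nwiz.
Syllable 5 is /nwiz/: onset /nw/, nucleus /i/, coda /z/.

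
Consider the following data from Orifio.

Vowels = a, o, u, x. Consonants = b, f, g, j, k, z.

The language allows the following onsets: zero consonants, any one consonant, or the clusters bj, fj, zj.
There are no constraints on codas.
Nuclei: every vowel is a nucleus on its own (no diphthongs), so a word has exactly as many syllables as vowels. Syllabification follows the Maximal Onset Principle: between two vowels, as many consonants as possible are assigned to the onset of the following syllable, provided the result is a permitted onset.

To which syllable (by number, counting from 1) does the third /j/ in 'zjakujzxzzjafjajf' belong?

Vowels present: a, u, x, a, a; each is a nucleus, giving 5 syllables.
/a…u/ gap (V1→V2): /k/ is a single consonant, so it becomes the next onset.
/u…x/ gap (V2→V3): /jz/; trying suffixes from longest down, /z/ is the first permitted one, so coda /j/ | onset /z/.
/x…a/ gap (V3→V4): /zzj/ — longest licit onset from the right is /zj/, leaving /z/ as coda.
/a…a/ gap (V4→V5): /fj/ is a licit onset in full, so it all attaches to the next syllable.
So the parse is zja.kuj.zxz.zja.fjajf.
The third /j/ is in the onset of syllable 4 (/zja/).

4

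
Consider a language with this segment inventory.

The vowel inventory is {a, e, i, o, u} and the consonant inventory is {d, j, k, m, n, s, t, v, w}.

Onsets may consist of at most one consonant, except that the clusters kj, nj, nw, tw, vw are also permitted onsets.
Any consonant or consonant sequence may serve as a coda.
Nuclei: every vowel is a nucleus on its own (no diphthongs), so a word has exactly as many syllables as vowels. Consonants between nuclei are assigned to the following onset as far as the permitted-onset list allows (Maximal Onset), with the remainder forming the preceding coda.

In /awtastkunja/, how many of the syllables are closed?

The vowels are a, a, u, a — 4 nuclei, so 4 syllables.
/a…a/ gap (V1→V2): /wt/; trying suffixes from longest down, /t/ is the first permitted one, so coda /w/ | onset /t/.
/a…u/ gap (V2→V3): /stk/ — longest licit onset from the right is /k/, leaving /st/ as coda.
/u…a/ gap (V3→V4): /nj/ is a licit onset in full, so it all attaches to the next syllable.
Putting it together: aw.tast.ku.nja.
Classifying each syllable: /aw/ (closed), /tast/ (closed), /ku/ (open), /nja/ (open).
Closed syllables: 2.

2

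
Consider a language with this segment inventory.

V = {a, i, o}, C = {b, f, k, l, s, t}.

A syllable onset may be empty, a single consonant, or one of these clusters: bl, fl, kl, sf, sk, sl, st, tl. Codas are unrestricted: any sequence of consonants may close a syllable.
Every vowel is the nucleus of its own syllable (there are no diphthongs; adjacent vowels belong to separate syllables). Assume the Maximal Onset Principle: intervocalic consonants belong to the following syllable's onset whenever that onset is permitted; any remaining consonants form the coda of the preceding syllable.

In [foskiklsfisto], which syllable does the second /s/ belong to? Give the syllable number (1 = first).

3

Vowels present: o, i, i, o; each is a nucleus, giving 4 syllables.
Between /o/ (V1) and /i/ (V2): cluster /sk/ — /sk/ is itself a permitted onset, so the whole cluster goes right; preceding coda = ∅.
Between /i/ (V2) and /i/ (V3): cluster /klsf/ — the longest permitted-onset suffix is /sf/; onset = /sf/, preceding coda = /kl/.
Between /i/ (V3) and /o/ (V4): /st/ is a licit onset in full, so it all attaches to the next syllable.
Putting it together: fo.skikl.sfi.sto.
The second /s/ is in the onset of syllable 3 (/sfi/).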